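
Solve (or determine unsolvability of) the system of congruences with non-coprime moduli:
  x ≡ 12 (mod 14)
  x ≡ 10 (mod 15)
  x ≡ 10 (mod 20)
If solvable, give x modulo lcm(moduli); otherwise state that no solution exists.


Moduli 14, 15, 20 are not pairwise coprime, so CRT works modulo lcm(m_i) when all pairwise compatibility conditions hold.
Pairwise compatibility: gcd(m_i, m_j) must divide a_i - a_j for every pair.
Merge one congruence at a time:
  Start: x ≡ 12 (mod 14).
  Combine with x ≡ 10 (mod 15): gcd(14, 15) = 1; 10 - 12 = -2, which IS divisible by 1, so compatible.
    Write x = 12 + 14·t and substitute into x ≡ 10 (mod 15): 14·t ≡ 10 − 12 = -2 (mod 15).
    Reduce coefficients mod 15: 14·t ≡ 13 (mod 15).
    The inverse of 14 mod 15 is 14 (since 14·14 = 196 = 13·15 + 1), so t ≡ 14·13 = 182 ≡ 2 (mod 15).
    Then x = 12 + 14·2 = 40, valid modulo lcm(14, 15) = 210: x ≡ 40 (mod 210).
  Combine with x ≡ 10 (mod 20): gcd(210, 20) = 10; 10 - 40 = -30, which IS divisible by 10, so compatible.
    Write x = 40 + 210·t and substitute into x ≡ 10 (mod 20): 210·t ≡ 10 − 40 = -30 (mod 20).
    Divide the congruence (and modulus) by g = 10: 21·t ≡ -3 (mod 2).
    Reduce coefficients mod 2: 1·t ≡ 1 (mod 2).
    So t ≡ 1 (mod 2).
    Then x = 40 + 210·1 = 250, valid modulo lcm(210, 20) = 420: x ≡ 250 (mod 420).
Verify: 250 mod 14 = 12, 250 mod 15 = 10, 250 mod 20 = 10.

x ≡ 250 (mod 420).


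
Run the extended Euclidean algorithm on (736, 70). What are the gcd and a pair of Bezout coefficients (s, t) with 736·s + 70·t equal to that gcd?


Euclidean algorithm on (736, 70) — divide until remainder is 0:
  736 = 10 · 70 + 36
  70 = 1 · 36 + 34
  36 = 1 · 34 + 2
  34 = 17 · 2 + 0
gcd(736, 70) = 2.
Track Bezout coefficients alongside the remainders: start with r₀ = 736 = a·1 + b·0 (s = 1, t = 0) and r₁ = 70 = a·0 + b·1 (s = 0, t = 1); each new remainder r_{k+1} = r_{k-1} − q_k·r_k inherits s_{k+1} = s_{k-1} − q_k·s_k, t_{k+1} = t_{k-1} − q_k·t_k, so r_k = a·s_k + b·t_k at every step:
  q = 10: r = 36, s = 1 − 10·0 = 1, t = 0 − 10·1 = -10  (check: 736·1 + 70·(-10) = 36)
  q = 1: r = 34, s = 0 − 1·1 = -1, t = 1 − 1·(-10) = 11  (check: 736·(-1) + 70·11 = 34)
  q = 1: r = 2, s = 1 − 1·(-1) = 2, t = -10 − 1·11 = -21  (check: 736·2 + 70·(-21) = 2)
The row with r = 2 (the gcd) gives the Bezout coefficients s = 2, t = -21.
Result: 736 · (2) + 70 · (-21) = 2.

gcd(736, 70) = 2; s = 2, t = -21 (check: 736·2 + 70·(-21) = 2).


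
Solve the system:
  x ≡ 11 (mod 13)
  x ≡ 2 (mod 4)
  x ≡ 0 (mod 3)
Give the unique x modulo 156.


Moduli 13, 4, 3 are pairwise coprime; by CRT there is a unique solution modulo M = 13 · 4 · 3 = 156.
Solve pairwise, accumulating the modulus:
  Start with x ≡ 11 (mod 13).
  Combine with x ≡ 2 (mod 4): since gcd(13, 4) = 1, we get a unique residue mod 52.
    Write x = 11 + 13·t and substitute into x ≡ 2 (mod 4): 13·t ≡ 2 − 11 = -9 (mod 4).
    Reduce coefficients mod 4: 1·t ≡ 3 (mod 4).
    So t ≡ 3 (mod 4).
    Then x = 11 + 13·3 = 50, valid modulo lcm(13, 4) = 52: x ≡ 50 (mod 52).
  Combine with x ≡ 0 (mod 3): since gcd(52, 3) = 1, we get a unique residue mod 156.
    Write x = 50 + 52·t and substitute into x ≡ 0 (mod 3): 52·t ≡ 0 − 50 = -50 (mod 3).
    Reduce coefficients mod 3: 1·t ≡ 1 (mod 3).
    So t ≡ 1 (mod 3).
    Then x = 50 + 52·1 = 102, valid modulo lcm(52, 3) = 156: x ≡ 102 (mod 156).
Verify: 102 mod 13 = 11 ✓, 102 mod 4 = 2 ✓, 102 mod 3 = 0 ✓.

x ≡ 102 (mod 156).


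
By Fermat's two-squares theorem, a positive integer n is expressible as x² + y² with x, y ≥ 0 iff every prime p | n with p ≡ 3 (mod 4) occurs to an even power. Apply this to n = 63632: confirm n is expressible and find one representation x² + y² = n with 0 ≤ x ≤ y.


Step 1: Factor n = 63632 = 2^4 · 41 · 97.
Step 2: Check the mod-4 condition on each prime factor: 2 = 2 (special); 41 ≡ 1 (mod 4), exponent 1; 97 ≡ 1 (mod 4), exponent 1.
All primes ≡ 3 (mod 4) appear to even exponent (or don't appear), so by the two-squares theorem n IS expressible as a sum of two squares.
Step 3: Build a representation. Group n = k² · m with k = 4 and m = 41 · 97 = 3977 (a product of primes ≡ 1 (mod 4)); a representation of m scales to one of n via (k·x)² + (k·y)² = k²(x² + y²). Each prime p ≡ 1 (mod 4) is itself a sum of two squares; find a² by testing p − a² for a perfect square:
  41: 41 − 1² = 40, 41 − 2² = 37, 41 − 3² = 32, 41 − 4² = 25 = 5² ⇒ 41 = 4² + 5².
  97: 97 − 1² = 96, 97 − 2² = 93, 97 − 3² = 88, 97 − 4² = 81 = 9² ⇒ 97 = 4² + 9².
  Combine using the Brahmagupta–Fibonacci identity (a² + b²)(c² + d²) = (ac − bd)² + (ad + bc)² = (ac + bd)² + (ad − bc)²:
  41 · 97 = 3977: from (4² + 5²)(4² + 9²), take (4·4 − 5·9, 4·9 + 5·4) = (16 − 45, 36 + 20) = (-29, 56); dropping signs (only squares matter) gives (29, 56); check 29² + 56² = 841 + 3136 = 3977 ✓.
  Scale by k = 4: (4·29, 4·56) = (116, 224).
Step 4: Order so x ≤ y and verify: 116² + 224² = 13456 + 50176 = 63632 = n. ✓

n = 63632 = 116² + 224² (one valid representation with x ≤ y).


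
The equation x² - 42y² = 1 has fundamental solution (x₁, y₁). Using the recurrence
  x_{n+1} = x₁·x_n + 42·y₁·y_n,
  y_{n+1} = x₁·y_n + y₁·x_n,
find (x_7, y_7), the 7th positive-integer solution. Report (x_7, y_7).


Step 1: Find the fundamental solution (x₁, y₁) of x² - 42y² = 1.
  Expand √42 as a continued fraction. a₀ = ⌊√42⌋ = 6; iterate m_{k+1} = d_k·a_k − m_k, d_{k+1} = (42 − m_{k+1}²)/d_k, a_{k+1} = ⌊(a₀ + m_{k+1})/d_{k+1}⌋ (starting m₀ = 0, d₀ = 1), with convergents p_k = a_k·p_{k-1} + p_{k-2}, q_k = a_k·q_{k-1} + q_{k-2} (p₋₁ = 1, q₋₁ = 0):
  k = 0: a₀ = 6; p₀/q₀ = 6/1; p₀² − 42·q₀² = 36 − 42 = -6.
  k = 1: m = 6, d = 6, a = ⌊(6 + 6)/6⌋ = 2; p/q = (2·6 + 1)/(2·1 + 0) = 13/2; p² − 42·q² = 169 − 168 = 1.
  The first convergent with p² − 42·q² = 1 gives the fundamental solution (x₁, y₁) = (13, 2).
Step 2: Apply the recurrence (x_{n+1}, y_{n+1}) = (x₁x_n + 42y₁y_n, x₁y_n + y₁x_n) repeatedly.
  From (x_1, y_1) = (13, 2): x_2 = 13·13 + 42·2·2 = 337; y_2 = 13·2 + 2·13 = 52.
  From (x_2, y_2) = (337, 52): x_3 = 13·337 + 42·2·52 = 8749; y_3 = 13·52 + 2·337 = 1350.
  From (x_3, y_3) = (8749, 1350): x_4 = 13·8749 + 42·2·1350 = 227137; y_4 = 13·1350 + 2·8749 = 35048.
  From (x_4, y_4) = (227137, 35048): x_5 = 13·227137 + 42·2·35048 = 5896813; y_5 = 13·35048 + 2·227137 = 909898.
  From (x_5, y_5) = (5896813, 909898): x_6 = 13·5896813 + 42·2·909898 = 153090001; y_6 = 13·909898 + 2·5896813 = 23622300.
  From (x_6, y_6) = (153090001, 23622300): x_7 = 13·153090001 + 42·2·23622300 = 3974443213; y_7 = 13·23622300 + 2·153090001 = 613269902.
Step 3: Verify x_7² - 42·y_7² = 15796198853361763369 - 15796198853361763368 = 1 (should be 1). ✓

(x_1, y_1) = (13, 2); (x_7, y_7) = (3974443213, 613269902).


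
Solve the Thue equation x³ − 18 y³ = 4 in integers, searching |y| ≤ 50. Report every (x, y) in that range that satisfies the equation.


The equation is x³ - 18y³ = 4. For fixed y, x³ = 18·y³ + 4, so a solution requires the RHS to be a perfect cube.
Strategy: iterate y from -50 to 50, compute RHS = 18·y³ + 4, and check whether it is a (positive or negative) perfect cube.
Check small values of y:
  y = 0: RHS = 4 is not a perfect cube.
  y = 1: RHS = 22 is not a perfect cube.
  y = -1: RHS = -14 is not a perfect cube.
  y = 2: RHS = 148 is not a perfect cube.
  y = -2: RHS = -140 is not a perfect cube.
  y = 3: RHS = 490 is not a perfect cube.
  y = -3: RHS = -482 is not a perfect cube.
Continuing the search up to |y| = 50 finds no solutions either.
No (x, y) in the scanned range satisfies the equation.

No integer solutions with |y| ≤ 50.


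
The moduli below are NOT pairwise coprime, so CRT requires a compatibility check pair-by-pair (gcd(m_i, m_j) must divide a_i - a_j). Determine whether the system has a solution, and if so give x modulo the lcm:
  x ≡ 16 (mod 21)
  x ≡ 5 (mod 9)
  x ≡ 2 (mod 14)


Moduli 21, 9, 14 are not pairwise coprime, so CRT works modulo lcm(m_i) when all pairwise compatibility conditions hold.
Pairwise compatibility: gcd(m_i, m_j) must divide a_i - a_j for every pair.
Merge one congruence at a time:
  Start: x ≡ 16 (mod 21).
  Combine with x ≡ 5 (mod 9): gcd(21, 9) = 3, and 5 - 16 = -11 is NOT divisible by 3.
    ⇒ system is inconsistent (no integer solution).

No solution (the system is inconsistent).


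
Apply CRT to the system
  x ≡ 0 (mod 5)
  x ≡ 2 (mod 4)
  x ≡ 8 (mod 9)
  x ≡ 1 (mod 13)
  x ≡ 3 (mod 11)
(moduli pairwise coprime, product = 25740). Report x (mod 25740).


Product of moduli M = 5 · 4 · 9 · 13 · 11 = 25740.
Merge one congruence at a time:
  Start: x ≡ 0 (mod 5).
  Combine with x ≡ 2 (mod 4); new modulus lcm = 20.
    Write x = 0 + 5·t and substitute into x ≡ 2 (mod 4): 5·t ≡ 2 − 0 = 2 (mod 4).
    Reduce coefficients mod 4: 1·t ≡ 2 (mod 4).
    So t ≡ 2 (mod 4).
    Then x = 0 + 5·2 = 10, valid modulo lcm(5, 4) = 20: x ≡ 10 (mod 20).
  Combine with x ≡ 8 (mod 9); new modulus lcm = 180.
    Write x = 10 + 20·t and substitute into x ≡ 8 (mod 9): 20·t ≡ 8 − 10 = -2 (mod 9).
    Reduce coefficients mod 9: 2·t ≡ 7 (mod 9).
    The inverse of 2 mod 9 is 5 (since 2·5 = 10 = 1·9 + 1), so t ≡ 5·7 = 35 ≡ 8 (mod 9).
    Then x = 10 + 20·8 = 170, valid modulo lcm(20, 9) = 180: x ≡ 170 (mod 180).
  Combine with x ≡ 1 (mod 13); new modulus lcm = 2340.
    Write x = 170 + 180·t and substitute into x ≡ 1 (mod 13): 180·t ≡ 1 − 170 = -169 (mod 13).
    Reduce coefficients mod 13: 11·t ≡ 0 (mod 13).
    The inverse of 11 mod 13 is 6 (since 11·6 = 66 = 5·13 + 1), so t ≡ 6·0 = 0 ≡ 0 (mod 13).
    Then x = 170 + 180·0 = 170, valid modulo lcm(180, 13) = 2340: x ≡ 170 (mod 2340).
  Combine with x ≡ 3 (mod 11); new modulus lcm = 25740.
    Write x = 170 + 2340·t and substitute into x ≡ 3 (mod 11): 2340·t ≡ 3 − 170 = -167 (mod 11).
    Reduce coefficients mod 11: 8·t ≡ 9 (mod 11).
    The inverse of 8 mod 11 is 7 (since 8·7 = 56 = 5·11 + 1), so t ≡ 7·9 = 63 ≡ 8 (mod 11).
    Then x = 170 + 2340·8 = 18890, valid modulo lcm(2340, 11) = 25740: x ≡ 18890 (mod 25740).
Verify against each original: 18890 mod 5 = 0, 18890 mod 4 = 2, 18890 mod 9 = 8, 18890 mod 13 = 1, 18890 mod 11 = 3.

x ≡ 18890 (mod 25740).


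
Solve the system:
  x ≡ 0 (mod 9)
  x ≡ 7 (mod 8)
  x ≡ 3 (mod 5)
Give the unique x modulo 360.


Moduli 9, 8, 5 are pairwise coprime; by CRT there is a unique solution modulo M = 9 · 8 · 5 = 360.
Solve pairwise, accumulating the modulus:
  Start with x ≡ 0 (mod 9).
  Combine with x ≡ 7 (mod 8): since gcd(9, 8) = 1, we get a unique residue mod 72.
    Write x = 0 + 9·t and substitute into x ≡ 7 (mod 8): 9·t ≡ 7 − 0 = 7 (mod 8).
    Reduce coefficients mod 8: 1·t ≡ 7 (mod 8).
    So t ≡ 7 (mod 8).
    Then x = 0 + 9·7 = 63, valid modulo lcm(9, 8) = 72: x ≡ 63 (mod 72).
  Combine with x ≡ 3 (mod 5): since gcd(72, 5) = 1, we get a unique residue mod 360.
    Write x = 63 + 72·t and substitute into x ≡ 3 (mod 5): 72·t ≡ 3 − 63 = -60 (mod 5).
    Reduce coefficients mod 5: 2·t ≡ 0 (mod 5).
    The inverse of 2 mod 5 is 3 (since 2·3 = 6 = 1·5 + 1), so t ≡ 3·0 = 0 ≡ 0 (mod 5).
    Then x = 63 + 72·0 = 63, valid modulo lcm(72, 5) = 360: x ≡ 63 (mod 360).
Verify: 63 mod 9 = 0 ✓, 63 mod 8 = 7 ✓, 63 mod 5 = 3 ✓.

x ≡ 63 (mod 360).


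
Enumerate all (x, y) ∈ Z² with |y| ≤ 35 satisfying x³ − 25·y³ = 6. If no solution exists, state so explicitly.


The equation is x³ - 25y³ = 6. For fixed y, x³ = 25·y³ + 6, so a solution requires the RHS to be a perfect cube.
Strategy: iterate y from -35 to 35, compute RHS = 25·y³ + 6, and check whether it is a (positive or negative) perfect cube.
Check small values of y:
  y = 0: RHS = 6 is not a perfect cube.
  y = 1: RHS = 31 is not a perfect cube.
  y = -1: RHS = -19 is not a perfect cube.
  y = 2: RHS = 206 is not a perfect cube.
  y = -2: RHS = -194 is not a perfect cube.
  y = 3: RHS = 681 is not a perfect cube.
  y = -3: RHS = -669 is not a perfect cube.
Continuing the search up to |y| = 35 finds no solutions either.
No (x, y) in the scanned range satisfies the equation.

No integer solutions with |y| ≤ 35.


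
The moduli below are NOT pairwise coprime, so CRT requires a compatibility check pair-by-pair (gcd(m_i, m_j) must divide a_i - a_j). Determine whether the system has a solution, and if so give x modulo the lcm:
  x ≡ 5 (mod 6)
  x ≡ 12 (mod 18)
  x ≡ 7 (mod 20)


Moduli 6, 18, 20 are not pairwise coprime, so CRT works modulo lcm(m_i) when all pairwise compatibility conditions hold.
Pairwise compatibility: gcd(m_i, m_j) must divide a_i - a_j for every pair.
Merge one congruence at a time:
  Start: x ≡ 5 (mod 6).
  Combine with x ≡ 12 (mod 18): gcd(6, 18) = 6, and 12 - 5 = 7 is NOT divisible by 6.
    ⇒ system is inconsistent (no integer solution).

No solution (the system is inconsistent).


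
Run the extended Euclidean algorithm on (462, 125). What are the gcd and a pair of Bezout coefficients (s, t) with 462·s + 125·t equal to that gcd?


Euclidean algorithm on (462, 125) — divide until remainder is 0:
  462 = 3 · 125 + 87
  125 = 1 · 87 + 38
  87 = 2 · 38 + 11
  38 = 3 · 11 + 5
  11 = 2 · 5 + 1
  5 = 5 · 1 + 0
gcd(462, 125) = 1.
Track Bezout coefficients alongside the remainders: start with r₀ = 462 = a·1 + b·0 (s = 1, t = 0) and r₁ = 125 = a·0 + b·1 (s = 0, t = 1); each new remainder r_{k+1} = r_{k-1} − q_k·r_k inherits s_{k+1} = s_{k-1} − q_k·s_k, t_{k+1} = t_{k-1} − q_k·t_k, so r_k = a·s_k + b·t_k at every step:
  q = 3: r = 87, s = 1 − 3·0 = 1, t = 0 − 3·1 = -3  (check: 462·1 + 125·(-3) = 87)
  q = 1: r = 38, s = 0 − 1·1 = -1, t = 1 − 1·(-3) = 4  (check: 462·(-1) + 125·4 = 38)
  q = 2: r = 11, s = 1 − 2·(-1) = 3, t = -3 − 2·4 = -11  (check: 462·3 + 125·(-11) = 11)
  q = 3: r = 5, s = -1 − 3·3 = -10, t = 4 − 3·(-11) = 37  (check: 462·(-10) + 125·37 = 5)
  q = 2: r = 1, s = 3 − 2·(-10) = 23, t = -11 − 2·37 = -85  (check: 462·23 + 125·(-85) = 1)
The row with r = 1 (the gcd) gives the Bezout coefficients s = 23, t = -85.
Result: 462 · (23) + 125 · (-85) = 1.

gcd(462, 125) = 1; s = 23, t = -85 (check: 462·23 + 125·(-85) = 1).


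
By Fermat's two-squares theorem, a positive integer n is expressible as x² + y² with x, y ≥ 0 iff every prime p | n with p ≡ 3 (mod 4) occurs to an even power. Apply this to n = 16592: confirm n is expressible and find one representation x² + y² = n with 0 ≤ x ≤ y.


Step 1: Factor n = 16592 = 2^4 · 17 · 61.
Step 2: Check the mod-4 condition on each prime factor: 2 = 2 (special); 17 ≡ 1 (mod 4), exponent 1; 61 ≡ 1 (mod 4), exponent 1.
All primes ≡ 3 (mod 4) appear to even exponent (or don't appear), so by the two-squares theorem n IS expressible as a sum of two squares.
Step 3: Build a representation. Group n = k² · m with k = 4 and m = 17 · 61 = 1037 (a product of primes ≡ 1 (mod 4)); a representation of m scales to one of n via (k·x)² + (k·y)² = k²(x² + y²). Each prime p ≡ 1 (mod 4) is itself a sum of two squares; find a² by testing p − a² for a perfect square:
  17: 17 − 1² = 16 = 4² ⇒ 17 = 1² + 4².
  61: 61 − 1² = 60, 61 − 2² = 57, 61 − 3² = 52, 61 − 4² = 45, 61 − 5² = 36 = 6² ⇒ 61 = 5² + 6².
  Combine using the Brahmagupta–Fibonacci identity (a² + b²)(c² + d²) = (ac − bd)² + (ad + bc)² = (ac + bd)² + (ad − bc)²:
  17 · 61 = 1037: from (1² + 4²)(5² + 6²), take (1·5 − 4·6, 1·6 + 4·5) = (5 − 24, 6 + 20) = (-19, 26); dropping signs (only squares matter) gives (19, 26); check 19² + 26² = 361 + 676 = 1037 ✓.
  Scale by k = 4: (4·19, 4·26) = (76, 104).
Step 4: Order so x ≤ y and verify: 76² + 104² = 5776 + 10816 = 16592 = n. ✓

n = 16592 = 76² + 104² (one valid representation with x ≤ y).


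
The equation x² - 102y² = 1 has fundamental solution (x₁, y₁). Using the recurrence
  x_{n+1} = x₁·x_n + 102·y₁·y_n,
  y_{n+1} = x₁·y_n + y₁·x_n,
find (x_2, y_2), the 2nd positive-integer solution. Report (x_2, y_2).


Step 1: Find the fundamental solution (x₁, y₁) of x² - 102y² = 1.
  Expand √102 as a continued fraction. a₀ = ⌊√102⌋ = 10; iterate m_{k+1} = d_k·a_k − m_k, d_{k+1} = (102 − m_{k+1}²)/d_k, a_{k+1} = ⌊(a₀ + m_{k+1})/d_{k+1}⌋ (starting m₀ = 0, d₀ = 1), with convergents p_k = a_k·p_{k-1} + p_{k-2}, q_k = a_k·q_{k-1} + q_{k-2} (p₋₁ = 1, q₋₁ = 0):
  k = 0: a₀ = 10; p₀/q₀ = 10/1; p₀² − 102·q₀² = 100 − 102 = -2.
  k = 1: m = 10, d = 2, a = ⌊(10 + 10)/2⌋ = 10; p/q = (10·10 + 1)/(10·1 + 0) = 101/10; p² − 102·q² = 10201 − 10200 = 1.
  The first convergent with p² − 102·q² = 1 gives the fundamental solution (x₁, y₁) = (101, 10).
Step 2: Apply the recurrence (x_{n+1}, y_{n+1}) = (x₁x_n + 102y₁y_n, x₁y_n + y₁x_n) repeatedly.
  From (x_1, y_1) = (101, 10): x_2 = 101·101 + 102·10·10 = 20401; y_2 = 101·10 + 10·101 = 2020.
Step 3: Verify x_2² - 102·y_2² = 416200801 - 416200800 = 1 (should be 1). ✓

(x_1, y_1) = (101, 10); (x_2, y_2) = (20401, 2020).


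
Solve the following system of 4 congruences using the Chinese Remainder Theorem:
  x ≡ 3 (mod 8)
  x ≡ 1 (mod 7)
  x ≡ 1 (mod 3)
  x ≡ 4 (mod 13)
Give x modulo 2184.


Product of moduli M = 8 · 7 · 3 · 13 = 2184.
Merge one congruence at a time:
  Start: x ≡ 3 (mod 8).
  Combine with x ≡ 1 (mod 7); new modulus lcm = 56.
    Write x = 3 + 8·t and substitute into x ≡ 1 (mod 7): 8·t ≡ 1 − 3 = -2 (mod 7).
    Reduce coefficients mod 7: 1·t ≡ 5 (mod 7).
    So t ≡ 5 (mod 7).
    Then x = 3 + 8·5 = 43, valid modulo lcm(8, 7) = 56: x ≡ 43 (mod 56).
  Combine with x ≡ 1 (mod 3); new modulus lcm = 168.
    Write x = 43 + 56·t and substitute into x ≡ 1 (mod 3): 56·t ≡ 1 − 43 = -42 (mod 3).
    Reduce coefficients mod 3: 2·t ≡ 0 (mod 3).
    The inverse of 2 mod 3 is 2 (since 2·2 = 4 = 1·3 + 1), so t ≡ 2·0 = 0 ≡ 0 (mod 3).
    Then x = 43 + 56·0 = 43, valid modulo lcm(56, 3) = 168: x ≡ 43 (mod 168).
  Combine with x ≡ 4 (mod 13); new modulus lcm = 2184.
    Write x = 43 + 168·t and substitute into x ≡ 4 (mod 13): 168·t ≡ 4 − 43 = -39 (mod 13).
    Reduce coefficients mod 13: 12·t ≡ 0 (mod 13).
    The inverse of 12 mod 13 is 12 (since 12·12 = 144 = 11·13 + 1), so t ≡ 12·0 = 0 ≡ 0 (mod 13).
    Then x = 43 + 168·0 = 43, valid modulo lcm(168, 13) = 2184: x ≡ 43 (mod 2184).
Verify against each original: 43 mod 8 = 3, 43 mod 7 = 1, 43 mod 3 = 1, 43 mod 13 = 4.

x ≡ 43 (mod 2184).


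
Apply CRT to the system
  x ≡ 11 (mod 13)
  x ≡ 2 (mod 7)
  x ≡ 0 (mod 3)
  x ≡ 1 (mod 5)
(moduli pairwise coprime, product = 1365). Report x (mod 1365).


Product of moduli M = 13 · 7 · 3 · 5 = 1365.
Merge one congruence at a time:
  Start: x ≡ 11 (mod 13).
  Combine with x ≡ 2 (mod 7); new modulus lcm = 91.
    Write x = 11 + 13·t and substitute into x ≡ 2 (mod 7): 13·t ≡ 2 − 11 = -9 (mod 7).
    Reduce coefficients mod 7: 6·t ≡ 5 (mod 7).
    The inverse of 6 mod 7 is 6 (since 6·6 = 36 = 5·7 + 1), so t ≡ 6·5 = 30 ≡ 2 (mod 7).
    Then x = 11 + 13·2 = 37, valid modulo lcm(13, 7) = 91: x ≡ 37 (mod 91).
  Combine with x ≡ 0 (mod 3); new modulus lcm = 273.
    Write x = 37 + 91·t and substitute into x ≡ 0 (mod 3): 91·t ≡ 0 − 37 = -37 (mod 3).
    Reduce coefficients mod 3: 1·t ≡ 2 (mod 3).
    So t ≡ 2 (mod 3).
    Then x = 37 + 91·2 = 219, valid modulo lcm(91, 3) = 273: x ≡ 219 (mod 273).
  Combine with x ≡ 1 (mod 5); new modulus lcm = 1365.
    Write x = 219 + 273·t and substitute into x ≡ 1 (mod 5): 273·t ≡ 1 − 219 = -218 (mod 5).
    Reduce coefficients mod 5: 3·t ≡ 2 (mod 5).
    The inverse of 3 mod 5 is 2 (since 3·2 = 6 = 1·5 + 1), so t ≡ 2·2 = 4 ≡ 4 (mod 5).
    Then x = 219 + 273·4 = 1311, valid modulo lcm(273, 5) = 1365: x ≡ 1311 (mod 1365).
Verify against each original: 1311 mod 13 = 11, 1311 mod 7 = 2, 1311 mod 3 = 0, 1311 mod 5 = 1.

x ≡ 1311 (mod 1365).


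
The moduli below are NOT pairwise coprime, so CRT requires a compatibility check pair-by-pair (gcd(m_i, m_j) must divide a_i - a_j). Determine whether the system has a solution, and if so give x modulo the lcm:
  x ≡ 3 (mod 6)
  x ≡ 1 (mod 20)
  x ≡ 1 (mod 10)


Moduli 6, 20, 10 are not pairwise coprime, so CRT works modulo lcm(m_i) when all pairwise compatibility conditions hold.
Pairwise compatibility: gcd(m_i, m_j) must divide a_i - a_j for every pair.
Merge one congruence at a time:
  Start: x ≡ 3 (mod 6).
  Combine with x ≡ 1 (mod 20): gcd(6, 20) = 2; 1 - 3 = -2, which IS divisible by 2, so compatible.
    Write x = 3 + 6·t and substitute into x ≡ 1 (mod 20): 6·t ≡ 1 − 3 = -2 (mod 20).
    Divide the congruence (and modulus) by g = 2: 3·t ≡ -1 (mod 10).
    Reduce coefficients mod 10: 3·t ≡ 9 (mod 10).
    The inverse of 3 mod 10 is 7 (since 3·7 = 21 = 2·10 + 1), so t ≡ 7·9 = 63 ≡ 3 (mod 10).
    Then x = 3 + 6·3 = 21, valid modulo lcm(6, 20) = 60: x ≡ 21 (mod 60).
  Combine with x ≡ 1 (mod 10): gcd(60, 10) = 10; 1 - 21 = -20, which IS divisible by 10, so compatible.
    Write x = 21 + 60·t and substitute into x ≡ 1 (mod 10): 60·t ≡ 1 − 21 = -20 (mod 10).
    Divide the congruence (and modulus) by g = 10: 6·t ≡ -2 (mod 1).
    Modulo 1 every t works; take t = 0.
    Then x = 21 + 60·0 = 21, valid modulo lcm(60, 10) = 60: x ≡ 21 (mod 60).
Verify: 21 mod 6 = 3, 21 mod 20 = 1, 21 mod 10 = 1.

x ≡ 21 (mod 60).


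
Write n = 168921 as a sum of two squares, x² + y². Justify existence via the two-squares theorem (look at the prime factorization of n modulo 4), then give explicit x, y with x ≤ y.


Step 1: Factor n = 168921 = 3^2 · 137^2.
Step 2: Check the mod-4 condition on each prime factor: 3 ≡ 3 (mod 4), exponent 2 (must be even); 137 ≡ 1 (mod 4), exponent 2.
All primes ≡ 3 (mod 4) appear to even exponent (or don't appear), so by the two-squares theorem n IS expressible as a sum of two squares.
Step 3: Build a representation. Group n = k² · m with k = 3 and m = 137 · 137 = 18769 (a product of primes ≡ 1 (mod 4)); a representation of m scales to one of n via (k·x)² + (k·y)² = k²(x² + y²). Each prime p ≡ 1 (mod 4) is itself a sum of two squares; find a² by testing p − a² for a perfect square:
  137: 137 − 1² = 136, 137 − 2² = 133, 137 − 3² = 128, 137 − 4² = 121 = 11² ⇒ 137 = 4² + 11².
  Combine using the Brahmagupta–Fibonacci identity (a² + b²)(c² + d²) = (ac − bd)² + (ad + bc)² = (ac + bd)² + (ad − bc)²:
  137 · 137 = 18769: from (4² + 11²)(4² + 11²), take (4·4 − 11·11, 4·11 + 11·4) = (16 − 121, 44 + 44) = (-105, 88); dropping signs (only squares matter) gives (105, 88); check 105² + 88² = 11025 + 7744 = 18769 ✓.
  Scale by k = 3: (3·105, 3·88) = (315, 264).
Step 4: Order so x ≤ y and verify: 264² + 315² = 69696 + 99225 = 168921 = n. ✓

n = 168921 = 264² + 315² (one valid representation with x ≤ y).


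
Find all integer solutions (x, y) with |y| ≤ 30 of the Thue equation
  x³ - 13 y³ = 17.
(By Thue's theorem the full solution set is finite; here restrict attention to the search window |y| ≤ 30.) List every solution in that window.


The equation is x³ - 13y³ = 17. For fixed y, x³ = 13·y³ + 17, so a solution requires the RHS to be a perfect cube.
Strategy: iterate y from -30 to 30, compute RHS = 13·y³ + 17, and check whether it is a (positive or negative) perfect cube.
Check small values of y:
  y = 0: RHS = 17 is not a perfect cube.
  y = 1: RHS = 30 is not a perfect cube.
  y = -1: RHS = 4 is not a perfect cube.
  y = 2: RHS = 121 is not a perfect cube.
  y = -2: RHS = -87 is not a perfect cube.
  y = 3: RHS = 368 is not a perfect cube.
  y = -3: RHS = -334 is not a perfect cube.
Continuing the search up to |y| = 30 finds no solutions either.
No (x, y) in the scanned range satisfies the equation.

No integer solutions with |y| ≤ 30.


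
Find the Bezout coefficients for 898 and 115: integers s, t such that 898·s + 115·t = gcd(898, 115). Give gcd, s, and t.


Euclidean algorithm on (898, 115) — divide until remainder is 0:
  898 = 7 · 115 + 93
  115 = 1 · 93 + 22
  93 = 4 · 22 + 5
  22 = 4 · 5 + 2
  5 = 2 · 2 + 1
  2 = 2 · 1 + 0
gcd(898, 115) = 1.
Track Bezout coefficients alongside the remainders: start with r₀ = 898 = a·1 + b·0 (s = 1, t = 0) and r₁ = 115 = a·0 + b·1 (s = 0, t = 1); each new remainder r_{k+1} = r_{k-1} − q_k·r_k inherits s_{k+1} = s_{k-1} − q_k·s_k, t_{k+1} = t_{k-1} − q_k·t_k, so r_k = a·s_k + b·t_k at every step:
  q = 7: r = 93, s = 1 − 7·0 = 1, t = 0 − 7·1 = -7  (check: 898·1 + 115·(-7) = 93)
  q = 1: r = 22, s = 0 − 1·1 = -1, t = 1 − 1·(-7) = 8  (check: 898·(-1) + 115·8 = 22)
  q = 4: r = 5, s = 1 − 4·(-1) = 5, t = -7 − 4·8 = -39  (check: 898·5 + 115·(-39) = 5)
  q = 4: r = 2, s = -1 − 4·5 = -21, t = 8 − 4·(-39) = 164  (check: 898·(-21) + 115·164 = 2)
  q = 2: r = 1, s = 5 − 2·(-21) = 47, t = -39 − 2·164 = -367  (check: 898·47 + 115·(-367) = 1)
The row with r = 1 (the gcd) gives the Bezout coefficients s = 47, t = -367.
Result: 898 · (47) + 115 · (-367) = 1.

gcd(898, 115) = 1; s = 47, t = -367 (check: 898·47 + 115·(-367) = 1).


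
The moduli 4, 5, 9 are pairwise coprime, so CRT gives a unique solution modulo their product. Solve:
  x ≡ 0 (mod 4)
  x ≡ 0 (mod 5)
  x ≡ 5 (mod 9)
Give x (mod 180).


Moduli 4, 5, 9 are pairwise coprime; by CRT there is a unique solution modulo M = 4 · 5 · 9 = 180.
Solve pairwise, accumulating the modulus:
  Start with x ≡ 0 (mod 4).
  Combine with x ≡ 0 (mod 5): since gcd(4, 5) = 1, we get a unique residue mod 20.
    Write x = 0 + 4·t and substitute into x ≡ 0 (mod 5): 4·t ≡ 0 − 0 = 0 (mod 5).
    The inverse of 4 mod 5 is 4 (since 4·4 = 16 = 3·5 + 1), so t ≡ 4·0 = 0 ≡ 0 (mod 5).
    Then x = 0 + 4·0 = 0, valid modulo lcm(4, 5) = 20: x ≡ 0 (mod 20).
  Combine with x ≡ 5 (mod 9): since gcd(20, 9) = 1, we get a unique residue mod 180.
    Write x = 0 + 20·t and substitute into x ≡ 5 (mod 9): 20·t ≡ 5 − 0 = 5 (mod 9).
    Reduce coefficients mod 9: 2·t ≡ 5 (mod 9).
    The inverse of 2 mod 9 is 5 (since 2·5 = 10 = 1·9 + 1), so t ≡ 5·5 = 25 ≡ 7 (mod 9).
    Then x = 0 + 20·7 = 140, valid modulo lcm(20, 9) = 180: x ≡ 140 (mod 180).
Verify: 140 mod 4 = 0 ✓, 140 mod 5 = 0 ✓, 140 mod 9 = 5 ✓.

x ≡ 140 (mod 180).


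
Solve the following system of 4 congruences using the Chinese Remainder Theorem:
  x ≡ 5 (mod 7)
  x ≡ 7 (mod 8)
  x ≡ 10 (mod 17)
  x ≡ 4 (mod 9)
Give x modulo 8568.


Product of moduli M = 7 · 8 · 17 · 9 = 8568.
Merge one congruence at a time:
  Start: x ≡ 5 (mod 7).
  Combine with x ≡ 7 (mod 8); new modulus lcm = 56.
    Write x = 5 + 7·t and substitute into x ≡ 7 (mod 8): 7·t ≡ 7 − 5 = 2 (mod 8).
    The inverse of 7 mod 8 is 7 (since 7·7 = 49 = 6·8 + 1), so t ≡ 7·2 = 14 ≡ 6 (mod 8).
    Then x = 5 + 7·6 = 47, valid modulo lcm(7, 8) = 56: x ≡ 47 (mod 56).
  Combine with x ≡ 10 (mod 17); new modulus lcm = 952.
    Write x = 47 + 56·t and substitute into x ≡ 10 (mod 17): 56·t ≡ 10 − 47 = -37 (mod 17).
    Reduce coefficients mod 17: 5·t ≡ 14 (mod 17).
    The inverse of 5 mod 17 is 7 (since 5·7 = 35 = 2·17 + 1), so t ≡ 7·14 = 98 ≡ 13 (mod 17).
    Then x = 47 + 56·13 = 775, valid modulo lcm(56, 17) = 952: x ≡ 775 (mod 952).
  Combine with x ≡ 4 (mod 9); new modulus lcm = 8568.
    Write x = 775 + 952·t and substitute into x ≡ 4 (mod 9): 952·t ≡ 4 − 775 = -771 (mod 9).
    Reduce coefficients mod 9: 7·t ≡ 3 (mod 9).
    The inverse of 7 mod 9 is 4 (since 7·4 = 28 = 3·9 + 1), so t ≡ 4·3 = 12 ≡ 3 (mod 9).
    Then x = 775 + 952·3 = 3631, valid modulo lcm(952, 9) = 8568: x ≡ 3631 (mod 8568).
Verify against each original: 3631 mod 7 = 5, 3631 mod 8 = 7, 3631 mod 17 = 10, 3631 mod 9 = 4.

x ≡ 3631 (mod 8568).


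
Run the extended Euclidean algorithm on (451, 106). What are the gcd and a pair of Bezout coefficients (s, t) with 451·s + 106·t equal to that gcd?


Euclidean algorithm on (451, 106) — divide until remainder is 0:
  451 = 4 · 106 + 27
  106 = 3 · 27 + 25
  27 = 1 · 25 + 2
  25 = 12 · 2 + 1
  2 = 2 · 1 + 0
gcd(451, 106) = 1.
Track Bezout coefficients alongside the remainders: start with r₀ = 451 = a·1 + b·0 (s = 1, t = 0) and r₁ = 106 = a·0 + b·1 (s = 0, t = 1); each new remainder r_{k+1} = r_{k-1} − q_k·r_k inherits s_{k+1} = s_{k-1} − q_k·s_k, t_{k+1} = t_{k-1} − q_k·t_k, so r_k = a·s_k + b·t_k at every step:
  q = 4: r = 27, s = 1 − 4·0 = 1, t = 0 − 4·1 = -4  (check: 451·1 + 106·(-4) = 27)
  q = 3: r = 25, s = 0 − 3·1 = -3, t = 1 − 3·(-4) = 13  (check: 451·(-3) + 106·13 = 25)
  q = 1: r = 2, s = 1 − 1·(-3) = 4, t = -4 − 1·13 = -17  (check: 451·4 + 106·(-17) = 2)
  q = 12: r = 1, s = -3 − 12·4 = -51, t = 13 − 12·(-17) = 217  (check: 451·(-51) + 106·217 = 1)
The row with r = 1 (the gcd) gives the Bezout coefficients s = -51, t = 217.
Result: 451 · (-51) + 106 · (217) = 1.

gcd(451, 106) = 1; s = -51, t = 217 (check: 451·(-51) + 106·217 = 1).


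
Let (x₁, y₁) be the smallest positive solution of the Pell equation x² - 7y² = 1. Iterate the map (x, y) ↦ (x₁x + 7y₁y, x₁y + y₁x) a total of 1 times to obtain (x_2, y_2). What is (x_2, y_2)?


Step 1: Find the fundamental solution (x₁, y₁) of x² - 7y² = 1.
  Expand √7 as a continued fraction. a₀ = ⌊√7⌋ = 2; iterate m_{k+1} = d_k·a_k − m_k, d_{k+1} = (7 − m_{k+1}²)/d_k, a_{k+1} = ⌊(a₀ + m_{k+1})/d_{k+1}⌋ (starting m₀ = 0, d₀ = 1), with convergents p_k = a_k·p_{k-1} + p_{k-2}, q_k = a_k·q_{k-1} + q_{k-2} (p₋₁ = 1, q₋₁ = 0):
  k = 0: a₀ = 2; p₀/q₀ = 2/1; p₀² − 7·q₀² = 4 − 7 = -3.
  k = 1: m = 2, d = 3, a = ⌊(2 + 2)/3⌋ = 1; p/q = (1·2 + 1)/(1·1 + 0) = 3/1; p² − 7·q² = 9 − 7 = 2.
  k = 2: m = 1, d = 2, a = ⌊(2 + 1)/2⌋ = 1; p/q = (1·3 + 2)/(1·1 + 1) = 5/2; p² − 7·q² = 25 − 28 = -3.
  k = 3: m = 1, d = 3, a = ⌊(2 + 1)/3⌋ = 1; p/q = (1·5 + 3)/(1·2 + 1) = 8/3; p² − 7·q² = 64 − 63 = 1.
  The first convergent with p² − 7·q² = 1 gives the fundamental solution (x₁, y₁) = (8, 3).
Step 2: Apply the recurrence (x_{n+1}, y_{n+1}) = (x₁x_n + 7y₁y_n, x₁y_n + y₁x_n) repeatedly.
  From (x_1, y_1) = (8, 3): x_2 = 8·8 + 7·3·3 = 127; y_2 = 8·3 + 3·8 = 48.
Step 3: Verify x_2² - 7·y_2² = 16129 - 16128 = 1 (should be 1). ✓

(x_1, y_1) = (8, 3); (x_2, y_2) = (127, 48).


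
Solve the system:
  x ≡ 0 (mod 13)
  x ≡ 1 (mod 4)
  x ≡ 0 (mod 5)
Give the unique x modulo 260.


Moduli 13, 4, 5 are pairwise coprime; by CRT there is a unique solution modulo M = 13 · 4 · 5 = 260.
Solve pairwise, accumulating the modulus:
  Start with x ≡ 0 (mod 13).
  Combine with x ≡ 1 (mod 4): since gcd(13, 4) = 1, we get a unique residue mod 52.
    Write x = 0 + 13·t and substitute into x ≡ 1 (mod 4): 13·t ≡ 1 − 0 = 1 (mod 4).
    Reduce coefficients mod 4: 1·t ≡ 1 (mod 4).
    So t ≡ 1 (mod 4).
    Then x = 0 + 13·1 = 13, valid modulo lcm(13, 4) = 52: x ≡ 13 (mod 52).
  Combine with x ≡ 0 (mod 5): since gcd(52, 5) = 1, we get a unique residue mod 260.
    Write x = 13 + 52·t and substitute into x ≡ 0 (mod 5): 52·t ≡ 0 − 13 = -13 (mod 5).
    Reduce coefficients mod 5: 2·t ≡ 2 (mod 5).
    The inverse of 2 mod 5 is 3 (since 2·3 = 6 = 1·5 + 1), so t ≡ 3·2 = 6 ≡ 1 (mod 5).
    Then x = 13 + 52·1 = 65, valid modulo lcm(52, 5) = 260: x ≡ 65 (mod 260).
Verify: 65 mod 13 = 0 ✓, 65 mod 4 = 1 ✓, 65 mod 5 = 0 ✓.

x ≡ 65 (mod 260).


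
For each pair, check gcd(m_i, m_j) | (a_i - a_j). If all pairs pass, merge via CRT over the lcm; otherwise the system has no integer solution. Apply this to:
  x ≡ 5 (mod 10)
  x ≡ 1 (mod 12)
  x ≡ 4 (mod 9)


Moduli 10, 12, 9 are not pairwise coprime, so CRT works modulo lcm(m_i) when all pairwise compatibility conditions hold.
Pairwise compatibility: gcd(m_i, m_j) must divide a_i - a_j for every pair.
Merge one congruence at a time:
  Start: x ≡ 5 (mod 10).
  Combine with x ≡ 1 (mod 12): gcd(10, 12) = 2; 1 - 5 = -4, which IS divisible by 2, so compatible.
    Write x = 5 + 10·t and substitute into x ≡ 1 (mod 12): 10·t ≡ 1 − 5 = -4 (mod 12).
    Divide the congruence (and modulus) by g = 2: 5·t ≡ -2 (mod 6).
    Reduce coefficients mod 6: 5·t ≡ 4 (mod 6).
    The inverse of 5 mod 6 is 5 (since 5·5 = 25 = 4·6 + 1), so t ≡ 5·4 = 20 ≡ 2 (mod 6).
    Then x = 5 + 10·2 = 25, valid modulo lcm(10, 12) = 60: x ≡ 25 (mod 60).
  Combine with x ≡ 4 (mod 9): gcd(60, 9) = 3; 4 - 25 = -21, which IS divisible by 3, so compatible.
    Write x = 25 + 60·t and substitute into x ≡ 4 (mod 9): 60·t ≡ 4 − 25 = -21 (mod 9).
    Divide the congruence (and modulus) by g = 3: 20·t ≡ -7 (mod 3).
    Reduce coefficients mod 3: 2·t ≡ 2 (mod 3).
    The inverse of 2 mod 3 is 2 (since 2·2 = 4 = 1·3 + 1), so t ≡ 2·2 = 4 ≡ 1 (mod 3).
    Then x = 25 + 60·1 = 85, valid modulo lcm(60, 9) = 180: x ≡ 85 (mod 180).
Verify: 85 mod 10 = 5, 85 mod 12 = 1, 85 mod 9 = 4.

x ≡ 85 (mod 180).


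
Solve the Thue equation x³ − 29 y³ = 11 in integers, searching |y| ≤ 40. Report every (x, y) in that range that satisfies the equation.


The equation is x³ - 29y³ = 11. For fixed y, x³ = 29·y³ + 11, so a solution requires the RHS to be a perfect cube.
Strategy: iterate y from -40 to 40, compute RHS = 29·y³ + 11, and check whether it is a (positive or negative) perfect cube.
Check small values of y:
  y = 0: RHS = 11 is not a perfect cube.
  y = 1: RHS = 40 is not a perfect cube.
  y = -1: RHS = -18 is not a perfect cube.
  y = 2: RHS = 243 is not a perfect cube.
  y = -2: RHS = -221 is not a perfect cube.
  y = 3: RHS = 794 is not a perfect cube.
  y = -3: RHS = -772 is not a perfect cube.
Continuing the search up to |y| = 40 finds no solutions either.
No (x, y) in the scanned range satisfies the equation.

No integer solutions with |y| ≤ 40.


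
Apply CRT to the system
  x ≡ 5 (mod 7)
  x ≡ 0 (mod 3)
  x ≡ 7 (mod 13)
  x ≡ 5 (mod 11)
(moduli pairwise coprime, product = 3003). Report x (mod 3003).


Product of moduli M = 7 · 3 · 13 · 11 = 3003.
Merge one congruence at a time:
  Start: x ≡ 5 (mod 7).
  Combine with x ≡ 0 (mod 3); new modulus lcm = 21.
    Write x = 5 + 7·t and substitute into x ≡ 0 (mod 3): 7·t ≡ 0 − 5 = -5 (mod 3).
    Reduce coefficients mod 3: 1·t ≡ 1 (mod 3).
    So t ≡ 1 (mod 3).
    Then x = 5 + 7·1 = 12, valid modulo lcm(7, 3) = 21: x ≡ 12 (mod 21).
  Combine with x ≡ 7 (mod 13); new modulus lcm = 273.
    Write x = 12 + 21·t and substitute into x ≡ 7 (mod 13): 21·t ≡ 7 − 12 = -5 (mod 13).
    Reduce coefficients mod 13: 8·t ≡ 8 (mod 13).
    The inverse of 8 mod 13 is 5 (since 8·5 = 40 = 3·13 + 1), so t ≡ 5·8 = 40 ≡ 1 (mod 13).
    Then x = 12 + 21·1 = 33, valid modulo lcm(21, 13) = 273: x ≡ 33 (mod 273).
  Combine with x ≡ 5 (mod 11); new modulus lcm = 3003.
    Write x = 33 + 273·t and substitute into x ≡ 5 (mod 11): 273·t ≡ 5 − 33 = -28 (mod 11).
    Reduce coefficients mod 11: 9·t ≡ 5 (mod 11).
    The inverse of 9 mod 11 is 5 (since 9·5 = 45 = 4·11 + 1), so t ≡ 5·5 = 25 ≡ 3 (mod 11).
    Then x = 33 + 273·3 = 852, valid modulo lcm(273, 11) = 3003: x ≡ 852 (mod 3003).
Verify against each original: 852 mod 7 = 5, 852 mod 3 = 0, 852 mod 13 = 7, 852 mod 11 = 5.

x ≡ 852 (mod 3003).


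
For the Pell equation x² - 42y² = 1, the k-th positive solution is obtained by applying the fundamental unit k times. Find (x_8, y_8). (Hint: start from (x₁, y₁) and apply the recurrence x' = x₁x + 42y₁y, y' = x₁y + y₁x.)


Step 1: Find the fundamental solution (x₁, y₁) of x² - 42y² = 1.
  Expand √42 as a continued fraction. a₀ = ⌊√42⌋ = 6; iterate m_{k+1} = d_k·a_k − m_k, d_{k+1} = (42 − m_{k+1}²)/d_k, a_{k+1} = ⌊(a₀ + m_{k+1})/d_{k+1}⌋ (starting m₀ = 0, d₀ = 1), with convergents p_k = a_k·p_{k-1} + p_{k-2}, q_k = a_k·q_{k-1} + q_{k-2} (p₋₁ = 1, q₋₁ = 0):
  k = 0: a₀ = 6; p₀/q₀ = 6/1; p₀² − 42·q₀² = 36 − 42 = -6.
  k = 1: m = 6, d = 6, a = ⌊(6 + 6)/6⌋ = 2; p/q = (2·6 + 1)/(2·1 + 0) = 13/2; p² − 42·q² = 169 − 168 = 1.
  The first convergent with p² − 42·q² = 1 gives the fundamental solution (x₁, y₁) = (13, 2).
Step 2: Apply the recurrence (x_{n+1}, y_{n+1}) = (x₁x_n + 42y₁y_n, x₁y_n + y₁x_n) repeatedly.
  From (x_1, y_1) = (13, 2): x_2 = 13·13 + 42·2·2 = 337; y_2 = 13·2 + 2·13 = 52.
  From (x_2, y_2) = (337, 52): x_3 = 13·337 + 42·2·52 = 8749; y_3 = 13·52 + 2·337 = 1350.
  From (x_3, y_3) = (8749, 1350): x_4 = 13·8749 + 42·2·1350 = 227137; y_4 = 13·1350 + 2·8749 = 35048.
  From (x_4, y_4) = (227137, 35048): x_5 = 13·227137 + 42·2·35048 = 5896813; y_5 = 13·35048 + 2·227137 = 909898.
  From (x_5, y_5) = (5896813, 909898): x_6 = 13·5896813 + 42·2·909898 = 153090001; y_6 = 13·909898 + 2·5896813 = 23622300.
  From (x_6, y_6) = (153090001, 23622300): x_7 = 13·153090001 + 42·2·23622300 = 3974443213; y_7 = 13·23622300 + 2·153090001 = 613269902.
  From (x_7, y_7) = (3974443213, 613269902): x_8 = 13·3974443213 + 42·2·613269902 = 103182433537; y_8 = 13·613269902 + 2·3974443213 = 15921395152.
Step 3: Verify x_8² - 42·y_8² = 10646614590617422330369 - 10646614590617422330368 = 1 (should be 1). ✓

(x_1, y_1) = (13, 2); (x_8, y_8) = (103182433537, 15921395152).


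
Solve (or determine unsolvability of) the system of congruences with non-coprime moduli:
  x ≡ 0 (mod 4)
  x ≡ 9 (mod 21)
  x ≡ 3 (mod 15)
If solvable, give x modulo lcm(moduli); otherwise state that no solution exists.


Moduli 4, 21, 15 are not pairwise coprime, so CRT works modulo lcm(m_i) when all pairwise compatibility conditions hold.
Pairwise compatibility: gcd(m_i, m_j) must divide a_i - a_j for every pair.
Merge one congruence at a time:
  Start: x ≡ 0 (mod 4).
  Combine with x ≡ 9 (mod 21): gcd(4, 21) = 1; 9 - 0 = 9, which IS divisible by 1, so compatible.
    Write x = 0 + 4·t and substitute into x ≡ 9 (mod 21): 4·t ≡ 9 − 0 = 9 (mod 21).
    The inverse of 4 mod 21 is 16 (since 4·16 = 64 = 3·21 + 1), so t ≡ 16·9 = 144 ≡ 18 (mod 21).
    Then x = 0 + 4·18 = 72, valid modulo lcm(4, 21) = 84: x ≡ 72 (mod 84).
  Combine with x ≡ 3 (mod 15): gcd(84, 15) = 3; 3 - 72 = -69, which IS divisible by 3, so compatible.
    Write x = 72 + 84·t and substitute into x ≡ 3 (mod 15): 84·t ≡ 3 − 72 = -69 (mod 15).
    Divide the congruence (and modulus) by g = 3: 28·t ≡ -23 (mod 5).
    Reduce coefficients mod 5: 3·t ≡ 2 (mod 5).
    The inverse of 3 mod 5 is 2 (since 3·2 = 6 = 1·5 + 1), so t ≡ 2·2 = 4 ≡ 4 (mod 5).
    Then x = 72 + 84·4 = 408, valid modulo lcm(84, 15) = 420: x ≡ 408 (mod 420).
Verify: 408 mod 4 = 0, 408 mod 21 = 9, 408 mod 15 = 3.

x ≡ 408 (mod 420).


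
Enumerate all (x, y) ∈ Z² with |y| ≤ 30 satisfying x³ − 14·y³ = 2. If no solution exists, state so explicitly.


The equation is x³ - 14y³ = 2. For fixed y, x³ = 14·y³ + 2, so a solution requires the RHS to be a perfect cube.
Strategy: iterate y from -30 to 30, compute RHS = 14·y³ + 2, and check whether it is a (positive or negative) perfect cube.
Check small values of y:
  y = 0: RHS = 2 is not a perfect cube.
  y = 1: RHS = 16 is not a perfect cube.
  y = -1: RHS = -12 is not a perfect cube.
  y = 2: RHS = 114 is not a perfect cube.
  y = -2: RHS = -110 is not a perfect cube.
  y = 3: RHS = 380 is not a perfect cube.
  y = -3: RHS = -376 is not a perfect cube.
Continuing the search up to |y| = 30 finds no solutions either.
No (x, y) in the scanned range satisfies the equation.

No integer solutions with |y| ≤ 30.


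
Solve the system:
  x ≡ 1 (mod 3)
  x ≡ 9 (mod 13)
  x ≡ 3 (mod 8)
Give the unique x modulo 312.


Moduli 3, 13, 8 are pairwise coprime; by CRT there is a unique solution modulo M = 3 · 13 · 8 = 312.
Solve pairwise, accumulating the modulus:
  Start with x ≡ 1 (mod 3).
  Combine with x ≡ 9 (mod 13): since gcd(3, 13) = 1, we get a unique residue mod 39.
    Write x = 1 + 3·t and substitute into x ≡ 9 (mod 13): 3·t ≡ 9 − 1 = 8 (mod 13).
    The inverse of 3 mod 13 is 9 (since 3·9 = 27 = 2·13 + 1), so t ≡ 9·8 = 72 ≡ 7 (mod 13).
    Then x = 1 + 3·7 = 22, valid modulo lcm(3, 13) = 39: x ≡ 22 (mod 39).
  Combine with x ≡ 3 (mod 8): since gcd(39, 8) = 1, we get a unique residue mod 312.
    Write x = 22 + 39·t and substitute into x ≡ 3 (mod 8): 39·t ≡ 3 − 22 = -19 (mod 8).
    Reduce coefficients mod 8: 7·t ≡ 5 (mod 8).
    The inverse of 7 mod 8 is 7 (since 7·7 = 49 = 6·8 + 1), so t ≡ 7·5 = 35 ≡ 3 (mod 8).
    Then x = 22 + 39·3 = 139, valid modulo lcm(39, 8) = 312: x ≡ 139 (mod 312).
Verify: 139 mod 3 = 1 ✓, 139 mod 13 = 9 ✓, 139 mod 8 = 3 ✓.

x ≡ 139 (mod 312).
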